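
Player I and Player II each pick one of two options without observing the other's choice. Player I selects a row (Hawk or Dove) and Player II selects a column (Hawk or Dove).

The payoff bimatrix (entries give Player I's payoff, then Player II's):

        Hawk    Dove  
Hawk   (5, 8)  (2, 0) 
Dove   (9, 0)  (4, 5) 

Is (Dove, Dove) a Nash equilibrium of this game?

At (Dove, Dove), Player I earns 4; switching to Hawk would give 2, so Player I has no profitable deviation.
Player II earns 5; switching to Hawk would give 0, so Player II has no profitable deviation.
Neither player can gain by a unilateral deviation, so this profile is a Nash equilibrium.

Yes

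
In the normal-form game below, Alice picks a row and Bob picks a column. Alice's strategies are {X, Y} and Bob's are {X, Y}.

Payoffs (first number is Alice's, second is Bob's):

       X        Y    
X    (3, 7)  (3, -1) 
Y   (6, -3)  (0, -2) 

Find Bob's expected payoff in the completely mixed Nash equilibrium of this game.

First find x, the probability Alice plays X, from Bob's indifference between X and Y: 7x − 3(1−x) = −x − 2(1−x), giving x = 1/9.
Since Bob is indifferent in equilibrium, Bob's expected payoff equals the payoff from either column against (1/9, 8/9). Using X: 7(1/9) − 3(8/9) = -17/9.

-17/9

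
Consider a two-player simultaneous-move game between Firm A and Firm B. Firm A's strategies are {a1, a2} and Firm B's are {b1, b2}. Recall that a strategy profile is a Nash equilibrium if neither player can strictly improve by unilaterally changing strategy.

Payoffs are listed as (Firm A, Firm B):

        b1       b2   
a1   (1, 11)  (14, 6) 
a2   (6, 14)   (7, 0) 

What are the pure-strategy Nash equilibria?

(a1, b1): Firm A prefers a2 (6 > 1) — not an equilibrium.
(a1, b2): Firm B prefers b1 (11 > 6) — not an equilibrium.
(a2, b1): Firm A gets 6 ≥ 1 from a1, and Firm B gets 14 ≥ 0 from b2 — Nash equilibrium.
(a2, b2): Firm A prefers a1 (14 > 7); Firm B prefers b1 (14 > 0) — not an equilibrium.

(a2, b1)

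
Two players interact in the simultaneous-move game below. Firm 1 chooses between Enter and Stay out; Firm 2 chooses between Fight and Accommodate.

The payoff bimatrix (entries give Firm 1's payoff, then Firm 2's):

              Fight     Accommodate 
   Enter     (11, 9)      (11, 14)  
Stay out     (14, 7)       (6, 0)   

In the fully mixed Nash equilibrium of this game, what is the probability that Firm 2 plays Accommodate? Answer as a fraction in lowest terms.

3/8

Let c be the probability that Firm 2 plays Fight. In a completely mixed equilibrium, Firm 1 must be indifferent between Enter and Stay out.
Firm 1's expected payoff from Enter is 11c + 11(1−c); from Stay out it is 14c + 6(1−c).
Setting these equal: 11 = 8c + 6, so c = 5/8.
Therefore Firm 2 plays Accommodate with probability 1 − 5/8 = 3/8.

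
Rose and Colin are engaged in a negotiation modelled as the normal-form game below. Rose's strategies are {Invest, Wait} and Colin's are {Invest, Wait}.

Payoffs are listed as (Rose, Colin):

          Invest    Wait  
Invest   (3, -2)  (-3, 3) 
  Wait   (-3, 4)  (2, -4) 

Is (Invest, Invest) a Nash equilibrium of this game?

No

At (Invest, Invest), Rose earns 3; switching to Wait would give -3, so Rose has no profitable deviation.
Colin earns -2; switching to Wait would give 3, so Colin would deviate.
Since at least one player can profitably deviate, this is not a Nash equilibrium.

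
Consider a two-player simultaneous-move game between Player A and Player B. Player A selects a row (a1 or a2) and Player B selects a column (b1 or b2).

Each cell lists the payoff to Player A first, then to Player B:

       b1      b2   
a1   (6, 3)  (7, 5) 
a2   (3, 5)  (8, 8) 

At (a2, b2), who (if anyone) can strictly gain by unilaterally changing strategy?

Player A at (a2, b2) earns 8; deviating to a1 yields 7 — not better.
Player B earns 8; deviating to b1 yields 5 — not better.
Neither player can strictly improve; the profile is a Nash equilibrium.

Neither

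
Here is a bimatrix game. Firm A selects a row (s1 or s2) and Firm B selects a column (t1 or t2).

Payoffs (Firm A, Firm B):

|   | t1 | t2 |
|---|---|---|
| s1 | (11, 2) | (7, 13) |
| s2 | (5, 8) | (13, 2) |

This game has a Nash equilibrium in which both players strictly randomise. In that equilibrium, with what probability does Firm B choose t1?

1/2

Let q be the probability that Firm B plays t1. In a completely mixed equilibrium, Firm A must be indifferent between s1 and s2.
Firm A's expected payoff from s1 is 11q + 7(1−q); from s2 it is 5q + 13(1−q).
Setting these equal: 4q + 7 = −8q + 13, so q = 1/2.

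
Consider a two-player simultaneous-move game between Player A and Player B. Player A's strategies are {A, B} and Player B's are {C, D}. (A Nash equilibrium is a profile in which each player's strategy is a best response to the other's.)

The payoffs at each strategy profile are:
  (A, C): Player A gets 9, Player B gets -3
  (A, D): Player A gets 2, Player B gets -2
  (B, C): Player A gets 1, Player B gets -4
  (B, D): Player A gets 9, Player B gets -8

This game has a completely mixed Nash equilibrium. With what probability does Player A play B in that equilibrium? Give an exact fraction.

1/5

Let r be the probability that Player A plays A. In a completely mixed equilibrium, Player B must be indifferent between C and D.
Player B's expected payoff from C is −3r − 4(1−r); from D it is −2r − 8(1−r).
Setting these equal: r − 4 = 6r − 8, so r = 4/5.
Therefore Player A plays B with probability 1 − 4/5 = 1/5.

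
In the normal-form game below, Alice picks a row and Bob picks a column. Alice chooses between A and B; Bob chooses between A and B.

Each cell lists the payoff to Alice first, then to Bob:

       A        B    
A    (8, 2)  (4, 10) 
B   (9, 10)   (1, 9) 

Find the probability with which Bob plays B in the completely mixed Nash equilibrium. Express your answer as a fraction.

1/4

Let y be the probability that Bob plays A. In a completely mixed equilibrium, Alice must be indifferent between A and B.
Alice's expected payoff from A is 8y + 4(1−y); from B it is 9y + (1−y).
Setting these equal: 4y + 4 = 8y + 1, so y = 3/4.
Therefore Bob plays B with probability 1 − 3/4 = 1/4.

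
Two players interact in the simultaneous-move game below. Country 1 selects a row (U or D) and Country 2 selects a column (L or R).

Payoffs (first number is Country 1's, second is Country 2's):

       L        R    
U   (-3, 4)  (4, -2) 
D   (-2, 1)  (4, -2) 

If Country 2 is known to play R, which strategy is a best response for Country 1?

Against R, Country 1 earns 4 from U and 4 from D.
So either strategy is a best response.

either — both U and D are best responses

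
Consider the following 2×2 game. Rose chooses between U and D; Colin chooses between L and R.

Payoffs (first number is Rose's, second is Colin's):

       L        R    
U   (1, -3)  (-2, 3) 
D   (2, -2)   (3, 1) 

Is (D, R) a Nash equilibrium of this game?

At (D, R), Rose earns 3; switching to U would give -2, so Rose has no profitable deviation.
Colin earns 1; switching to L would give -2, so Colin has no profitable deviation.
Neither player can gain by a unilateral deviation, so this profile is a Nash equilibrium.

Yes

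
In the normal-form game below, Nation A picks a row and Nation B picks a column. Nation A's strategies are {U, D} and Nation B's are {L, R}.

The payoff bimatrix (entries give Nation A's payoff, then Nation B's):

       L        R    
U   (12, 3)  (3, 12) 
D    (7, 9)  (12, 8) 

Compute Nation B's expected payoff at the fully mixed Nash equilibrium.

42/5

First find x, the probability Nation A plays U, from Nation B's indifference between L and R: 3x + 9(1−x) = 12x + 8(1−x), giving x = 1/10.
Since Nation B is indifferent in equilibrium, Nation B's expected payoff equals the payoff from either column against (1/10, 9/10). Using L: 3(1/10) + 9(9/10) = 42/5.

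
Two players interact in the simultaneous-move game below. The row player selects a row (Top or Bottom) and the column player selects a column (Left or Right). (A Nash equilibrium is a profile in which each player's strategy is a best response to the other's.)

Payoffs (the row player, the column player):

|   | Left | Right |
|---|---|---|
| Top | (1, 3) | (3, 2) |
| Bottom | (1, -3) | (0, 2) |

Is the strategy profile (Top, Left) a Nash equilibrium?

At (Top, Left), the row player earns 1; switching to Bottom would give 1, so the row player has no profitable deviation.
The column player earns 3; switching to Right would give 2, so the column player has no profitable deviation.
Neither player can gain by a unilateral deviation, so this profile is a Nash equilibrium.

Yes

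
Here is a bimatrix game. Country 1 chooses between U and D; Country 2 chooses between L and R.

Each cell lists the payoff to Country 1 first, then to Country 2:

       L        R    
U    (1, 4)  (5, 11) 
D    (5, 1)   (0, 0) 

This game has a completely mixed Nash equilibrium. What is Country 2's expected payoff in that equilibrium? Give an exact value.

11/8

First find x, the probability Country 1 plays U, from Country 2's indifference between L and R: 4x + (1−x) = 11x, giving x = 1/8.
Since Country 2 is indifferent in equilibrium, Country 2's expected payoff equals the payoff from either column against (1/8, 7/8). Using L: 4(1/8) + (7/8) = 11/8.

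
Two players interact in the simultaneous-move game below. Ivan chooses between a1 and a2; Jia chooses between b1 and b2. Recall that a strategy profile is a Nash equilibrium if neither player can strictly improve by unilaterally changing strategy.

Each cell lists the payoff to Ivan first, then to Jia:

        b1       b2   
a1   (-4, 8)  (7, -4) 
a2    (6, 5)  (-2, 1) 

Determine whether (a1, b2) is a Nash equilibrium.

At (a1, b2), Ivan earns 7; switching to a2 would give -2, so Ivan has no profitable deviation.
Jia earns -4; switching to b1 would give 8, so Jia would deviate.
Since at least one player can profitably deviate, this is not a Nash equilibrium.

No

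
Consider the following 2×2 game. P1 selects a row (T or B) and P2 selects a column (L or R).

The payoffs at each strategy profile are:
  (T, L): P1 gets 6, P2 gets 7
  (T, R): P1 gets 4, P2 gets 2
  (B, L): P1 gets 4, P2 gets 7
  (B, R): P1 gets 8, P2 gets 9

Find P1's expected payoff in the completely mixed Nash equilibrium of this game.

First find q, the probability P2 plays L, from P1's indifference between T and B: 6q + 4(1−q) = 4q + 8(1−q), giving q = 2/3.
Since P1 is indifferent in equilibrium, P1's expected payoff equals the payoff from either row against (2/3, 1/3). Using T: 6(2/3) + 4(1/3) = 16/3.

16/3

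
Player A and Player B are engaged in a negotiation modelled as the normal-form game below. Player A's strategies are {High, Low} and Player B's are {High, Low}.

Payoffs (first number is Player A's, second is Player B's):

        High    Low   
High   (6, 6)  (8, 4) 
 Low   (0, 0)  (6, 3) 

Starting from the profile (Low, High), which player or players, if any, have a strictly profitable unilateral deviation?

Player A at (Low, High) earns 0; deviating to High yields 6 — a strict improvement.
Player B earns 0; deviating to Low yields 3 — a strict improvement.
Both Player A and Player B have strictly profitable deviations.

Both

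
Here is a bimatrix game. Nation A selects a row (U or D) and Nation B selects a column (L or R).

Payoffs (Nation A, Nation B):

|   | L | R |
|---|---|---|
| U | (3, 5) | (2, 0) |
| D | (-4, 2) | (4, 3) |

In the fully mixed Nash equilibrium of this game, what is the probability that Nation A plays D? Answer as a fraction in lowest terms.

Let x be the probability that Nation A plays U. In a completely mixed equilibrium, Nation B must be indifferent between L and R.
Nation B's expected payoff from L is 5x + 2(1−x); from R it is 3(1−x).
Setting these equal: 3x + 2 = −3x + 3, so x = 1/6.
Therefore Nation A plays D with probability 1 − 1/6 = 5/6.

5/6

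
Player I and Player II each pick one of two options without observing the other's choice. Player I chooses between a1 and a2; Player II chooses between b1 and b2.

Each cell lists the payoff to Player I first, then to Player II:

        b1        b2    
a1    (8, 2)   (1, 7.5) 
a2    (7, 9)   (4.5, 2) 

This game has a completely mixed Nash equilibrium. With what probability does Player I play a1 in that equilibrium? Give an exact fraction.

14/25

Let x be the probability that Player I plays a1. In a completely mixed equilibrium, Player II must be indifferent between b1 and b2.
Player II's expected payoff from b1 is 2x + 9(1−x); from b2 it is 7.5x + 2(1−x).
Setting these equal: −7x + 9 = 5.5x + 2, so x = 14/25.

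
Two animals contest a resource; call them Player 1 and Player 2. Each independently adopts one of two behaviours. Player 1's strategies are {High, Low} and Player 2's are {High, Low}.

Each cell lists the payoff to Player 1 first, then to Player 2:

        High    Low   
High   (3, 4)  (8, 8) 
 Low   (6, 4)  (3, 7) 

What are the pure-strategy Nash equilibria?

(High, Low)

(High, High): Player 1 prefers Low (6 > 3); Player 2 prefers Low (8 > 4) — not an equilibrium.
(High, Low): Player 1 gets 8 ≥ 3 from Low, and Player 2 gets 8 ≥ 4 from High — Nash equilibrium.
(Low, High): Player 2 prefers Low (7 > 4) — not an equilibrium.
(Low, Low): Player 1 prefers High (8 > 3) — not an equilibrium.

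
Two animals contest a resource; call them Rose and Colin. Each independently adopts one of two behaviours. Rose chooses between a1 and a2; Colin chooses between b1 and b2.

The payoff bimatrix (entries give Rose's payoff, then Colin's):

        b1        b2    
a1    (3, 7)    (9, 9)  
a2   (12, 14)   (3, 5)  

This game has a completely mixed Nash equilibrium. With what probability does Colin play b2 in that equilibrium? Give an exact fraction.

Let q be the probability that Colin plays b1. In a completely mixed equilibrium, Rose must be indifferent between a1 and a2.
Rose's expected payoff from a1 is 3q + 9(1−q); from a2 it is 12q + 3(1−q).
Setting these equal: −6q + 9 = 9q + 3, so q = 2/5.
Therefore Colin plays b2 with probability 1 − 2/5 = 3/5.

3/5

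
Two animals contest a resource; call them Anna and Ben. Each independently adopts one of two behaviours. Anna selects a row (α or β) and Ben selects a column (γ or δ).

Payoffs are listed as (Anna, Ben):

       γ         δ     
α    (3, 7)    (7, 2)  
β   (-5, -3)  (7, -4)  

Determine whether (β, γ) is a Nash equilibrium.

No

At (β, γ), Anna earns -5; switching to α would give 3, so Anna would deviate.
Ben earns -3; switching to δ would give -4, so Ben has no profitable deviation.
Since at least one player can profitably deviate, this is not a Nash equilibrium.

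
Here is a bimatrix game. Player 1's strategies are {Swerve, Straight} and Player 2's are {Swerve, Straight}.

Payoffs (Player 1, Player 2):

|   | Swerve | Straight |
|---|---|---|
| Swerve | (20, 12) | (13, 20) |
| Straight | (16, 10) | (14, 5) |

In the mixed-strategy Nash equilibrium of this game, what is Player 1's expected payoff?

First find q, the probability Player 2 plays Swerve, from Player 1's indifference between Swerve and Straight: 20q + 13(1−q) = 16q + 14(1−q), giving q = 1/5.
Since Player 1 is indifferent in equilibrium, Player 1's expected payoff equals the payoff from either row against (1/5, 4/5). Using Swerve: 20(1/5) + 13(4/5) = 72/5.

72/5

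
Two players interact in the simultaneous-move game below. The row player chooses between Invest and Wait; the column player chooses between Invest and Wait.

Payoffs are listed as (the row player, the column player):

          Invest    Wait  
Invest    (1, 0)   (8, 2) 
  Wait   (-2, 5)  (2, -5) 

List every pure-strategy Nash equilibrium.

(Invest, Wait)

(Invest, Invest): the column player prefers Wait (2 > 0) — not an equilibrium.
(Invest, Wait): the row player gets 8 ≥ 2 from Wait, and the column player gets 2 ≥ 0 from Invest — Nash equilibrium.
(Wait, Invest): the row player prefers Invest (1 > -2) — not an equilibrium.
(Wait, Wait): the row player prefers Invest (8 > 2); the column player prefers Invest (5 > -5) — not an equilibrium.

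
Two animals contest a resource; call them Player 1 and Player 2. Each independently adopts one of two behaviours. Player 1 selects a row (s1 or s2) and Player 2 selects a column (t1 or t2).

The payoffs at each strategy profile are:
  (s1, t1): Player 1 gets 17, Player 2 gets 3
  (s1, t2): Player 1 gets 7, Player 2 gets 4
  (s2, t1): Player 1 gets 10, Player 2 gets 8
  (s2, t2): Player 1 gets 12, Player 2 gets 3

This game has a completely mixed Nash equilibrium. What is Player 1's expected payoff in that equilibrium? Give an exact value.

First find y, the probability Player 2 plays t1, from Player 1's indifference between s1 and s2: 17y + 7(1−y) = 10y + 12(1−y), giving y = 5/12.
Since Player 1 is indifferent in equilibrium, Player 1's expected payoff equals the payoff from either row against (5/12, 7/12). Using s1: 17(5/12) + 7(7/12) = 67/6.

67/6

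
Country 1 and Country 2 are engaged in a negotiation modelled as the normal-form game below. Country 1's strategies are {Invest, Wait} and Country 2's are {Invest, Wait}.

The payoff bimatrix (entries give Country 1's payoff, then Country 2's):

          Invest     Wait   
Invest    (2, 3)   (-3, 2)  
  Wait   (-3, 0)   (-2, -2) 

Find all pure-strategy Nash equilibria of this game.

(Invest, Invest): Country 1 gets 2 ≥ -3 from Wait, and Country 2 gets 3 ≥ 2 from Wait — Nash equilibrium.
(Invest, Wait): Country 1 prefers Wait (-2 > -3); Country 2 prefers Invest (3 > 2) — not an equilibrium.
(Wait, Invest): Country 1 prefers Invest (2 > -3) — not an equilibrium.
(Wait, Wait): Country 2 prefers Invest (0 > -2) — not an equilibrium.

(Invest, Invest)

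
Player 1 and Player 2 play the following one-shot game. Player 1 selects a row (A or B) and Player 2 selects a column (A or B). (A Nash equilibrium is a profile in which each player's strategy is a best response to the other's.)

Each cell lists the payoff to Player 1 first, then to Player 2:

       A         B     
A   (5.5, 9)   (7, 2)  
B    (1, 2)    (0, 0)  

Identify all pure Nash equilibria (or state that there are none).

(A, A)

(A, A): Player 1 gets 5.5 ≥ 1 from B, and Player 2 gets 9 ≥ 2 from B — Nash equilibrium.
(A, B): Player 2 prefers A (9 > 2) — not an equilibrium.
(B, A): Player 1 prefers A (5.5 > 1) — not an equilibrium.
(B, B): Player 1 prefers A (7 > 0); Player 2 prefers A (2 > 0) — not an equilibrium.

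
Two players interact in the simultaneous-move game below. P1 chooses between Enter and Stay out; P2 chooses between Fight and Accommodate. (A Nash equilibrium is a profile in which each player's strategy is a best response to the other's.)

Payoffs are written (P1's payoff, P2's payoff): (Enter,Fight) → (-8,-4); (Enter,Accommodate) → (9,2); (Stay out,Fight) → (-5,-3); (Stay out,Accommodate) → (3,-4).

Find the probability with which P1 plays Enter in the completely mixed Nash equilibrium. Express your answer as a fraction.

Let p be the probability that P1 plays Enter. In a completely mixed equilibrium, P2 must be indifferent between Fight and Accommodate.
P2's expected payoff from Fight is −4p − 3(1−p); from Accommodate it is 2p − 4(1−p).
Setting these equal: −p − 3 = 6p − 4, so p = 1/7.

1/7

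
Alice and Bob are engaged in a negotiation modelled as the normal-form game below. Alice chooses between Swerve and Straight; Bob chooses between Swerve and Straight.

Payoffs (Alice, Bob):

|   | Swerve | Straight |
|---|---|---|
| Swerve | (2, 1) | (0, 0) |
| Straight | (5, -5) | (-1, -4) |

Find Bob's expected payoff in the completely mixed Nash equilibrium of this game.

-2

First find p, the probability Alice plays Swerve, from Bob's indifference between Swerve and Straight: p − 5(1−p) = −4(1−p), giving p = 1/2.
Since Bob is indifferent in equilibrium, Bob's expected payoff equals the payoff from either column against (1/2, 1/2). Using Swerve: (1/2) − 5(1/2) = -2.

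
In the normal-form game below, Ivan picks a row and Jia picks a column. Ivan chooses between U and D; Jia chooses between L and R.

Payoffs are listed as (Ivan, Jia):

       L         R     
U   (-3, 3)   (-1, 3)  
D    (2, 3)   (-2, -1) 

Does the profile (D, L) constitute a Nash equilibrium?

Yes

At (D, L), Ivan earns 2; switching to U would give -3, so Ivan has no profitable deviation.
Jia earns 3; switching to R would give -1, so Jia has no profitable deviation.
Neither player can gain by a unilateral deviation, so this profile is a Nash equilibrium.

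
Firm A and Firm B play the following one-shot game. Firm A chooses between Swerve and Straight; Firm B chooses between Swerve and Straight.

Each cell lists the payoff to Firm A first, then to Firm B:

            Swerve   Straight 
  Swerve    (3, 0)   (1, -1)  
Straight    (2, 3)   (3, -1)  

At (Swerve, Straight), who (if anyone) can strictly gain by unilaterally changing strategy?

Both

Firm A at (Swerve, Straight) earns 1; deviating to Straight yields 3 — a strict improvement.
Firm B earns -1; deviating to Swerve yields 0 — a strict improvement.
Both Firm A and Firm B have strictly profitable deviations.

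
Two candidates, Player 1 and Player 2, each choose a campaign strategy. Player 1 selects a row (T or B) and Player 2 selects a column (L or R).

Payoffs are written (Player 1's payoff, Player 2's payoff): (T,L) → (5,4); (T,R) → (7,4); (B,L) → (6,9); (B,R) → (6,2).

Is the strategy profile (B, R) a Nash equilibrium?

No

At (B, R), Player 1 earns 6; switching to T would give 7, so Player 1 would deviate.
Player 2 earns 2; switching to L would give 9, so Player 2 would deviate.
Since at least one player can profitably deviate, this is not a Nash equilibrium.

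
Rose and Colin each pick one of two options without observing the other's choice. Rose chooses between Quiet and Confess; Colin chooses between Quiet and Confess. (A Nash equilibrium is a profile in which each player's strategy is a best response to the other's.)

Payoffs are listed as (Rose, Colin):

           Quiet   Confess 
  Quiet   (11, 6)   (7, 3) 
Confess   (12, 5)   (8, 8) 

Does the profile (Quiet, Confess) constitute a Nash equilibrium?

No

At (Quiet, Confess), Rose earns 7; switching to Confess would give 8, so Rose would deviate.
Colin earns 3; switching to Quiet would give 6, so Colin would deviate.
Since at least one player can profitably deviate, this is not a Nash equilibrium.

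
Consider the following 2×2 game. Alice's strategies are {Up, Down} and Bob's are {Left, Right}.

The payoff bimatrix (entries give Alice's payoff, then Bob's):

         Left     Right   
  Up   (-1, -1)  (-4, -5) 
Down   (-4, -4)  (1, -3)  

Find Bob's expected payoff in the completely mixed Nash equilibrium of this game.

-17/5

First find p, the probability Alice plays Up, from Bob's indifference between Left and Right: −p − 4(1−p) = −5p − 3(1−p), giving p = 1/5.
Since Bob is indifferent in equilibrium, Bob's expected payoff equals the payoff from either column against (1/5, 4/5). Using Left: −(1/5) − 4(4/5) = -17/5.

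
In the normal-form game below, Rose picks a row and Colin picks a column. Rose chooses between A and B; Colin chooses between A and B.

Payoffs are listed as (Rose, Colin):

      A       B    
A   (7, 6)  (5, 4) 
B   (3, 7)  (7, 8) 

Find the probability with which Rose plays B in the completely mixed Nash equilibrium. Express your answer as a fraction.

2/3

Let p be the probability that Rose plays A. In a completely mixed equilibrium, Colin must be indifferent between A and B.
Colin's expected payoff from A is 6p + 7(1−p); from B it is 4p + 8(1−p).
Setting these equal: −p + 7 = −4p + 8, so p = 1/3.
Therefore Rose plays B with probability 1 − 1/3 = 2/3.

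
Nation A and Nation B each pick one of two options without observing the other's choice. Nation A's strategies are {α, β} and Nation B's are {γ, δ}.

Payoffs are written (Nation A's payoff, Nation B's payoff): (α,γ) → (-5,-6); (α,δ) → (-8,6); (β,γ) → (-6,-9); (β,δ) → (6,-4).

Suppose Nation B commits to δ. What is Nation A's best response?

β

Against δ, Nation A earns -8 from α and 6 from β.
So β is the best response.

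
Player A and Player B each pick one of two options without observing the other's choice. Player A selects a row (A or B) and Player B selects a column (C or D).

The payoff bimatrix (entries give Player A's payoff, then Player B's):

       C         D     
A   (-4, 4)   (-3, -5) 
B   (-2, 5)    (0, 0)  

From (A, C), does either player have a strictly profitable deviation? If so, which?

Player A

Player A at (A, C) earns -4; deviating to B yields -2 — a strict improvement.
Player B earns 4; deviating to D yields -5 — not better.
Only Player A has a strictly profitable deviation.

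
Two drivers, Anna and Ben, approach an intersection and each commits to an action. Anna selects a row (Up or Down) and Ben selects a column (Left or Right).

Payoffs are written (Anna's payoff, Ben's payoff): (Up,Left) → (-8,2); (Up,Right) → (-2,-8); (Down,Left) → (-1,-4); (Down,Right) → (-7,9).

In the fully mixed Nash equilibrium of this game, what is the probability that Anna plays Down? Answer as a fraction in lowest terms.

Let r be the probability that Anna plays Up. In a completely mixed equilibrium, Ben must be indifferent between Left and Right.
Ben's expected payoff from Left is 2r − 4(1−r); from Right it is −8r + 9(1−r).
Setting these equal: 6r − 4 = −17r + 9, so r = 13/23.
Therefore Anna plays Down with probability 1 − 13/23 = 10/23.

10/23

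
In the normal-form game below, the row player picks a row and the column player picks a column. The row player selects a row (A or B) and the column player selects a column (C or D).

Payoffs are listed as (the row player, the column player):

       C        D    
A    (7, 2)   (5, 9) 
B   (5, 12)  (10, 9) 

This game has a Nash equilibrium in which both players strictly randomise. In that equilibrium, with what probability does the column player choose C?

Let q be the probability that the column player plays C. In a completely mixed equilibrium, the row player must be indifferent between A and B.
The row player's expected payoff from A is 7q + 5(1−q); from B it is 5q + 10(1−q).
Setting these equal: 2q + 5 = −5q + 10, so q = 5/7.

5/7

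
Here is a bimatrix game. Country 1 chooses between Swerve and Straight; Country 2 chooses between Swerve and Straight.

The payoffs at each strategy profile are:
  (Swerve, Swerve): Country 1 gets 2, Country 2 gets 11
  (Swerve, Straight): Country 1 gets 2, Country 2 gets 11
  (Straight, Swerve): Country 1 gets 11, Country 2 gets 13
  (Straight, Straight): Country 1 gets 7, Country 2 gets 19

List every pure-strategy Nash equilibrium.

(Straight, Straight)

(Swerve, Swerve): Country 1 prefers Straight (11 > 2) — not an equilibrium.
(Swerve, Straight): Country 1 prefers Straight (7 > 2) — not an equilibrium.
(Straight, Swerve): Country 2 prefers Straight (19 > 13) — not an equilibrium.
(Straight, Straight): Country 1 gets 7 ≥ 2 from Swerve, and Country 2 gets 19 ≥ 13 from Swerve — Nash equilibrium.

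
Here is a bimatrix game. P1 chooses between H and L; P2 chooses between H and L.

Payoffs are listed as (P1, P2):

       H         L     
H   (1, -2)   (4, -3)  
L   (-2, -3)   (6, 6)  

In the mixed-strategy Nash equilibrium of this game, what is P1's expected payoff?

14/5

First find y, the probability P2 plays H, from P1's indifference between H and L: y + 4(1−y) = −2y + 6(1−y), giving y = 2/5.
Since P1 is indifferent in equilibrium, P1's expected payoff equals the payoff from either row against (2/5, 3/5). Using H: (2/5) + 4(3/5) = 14/5.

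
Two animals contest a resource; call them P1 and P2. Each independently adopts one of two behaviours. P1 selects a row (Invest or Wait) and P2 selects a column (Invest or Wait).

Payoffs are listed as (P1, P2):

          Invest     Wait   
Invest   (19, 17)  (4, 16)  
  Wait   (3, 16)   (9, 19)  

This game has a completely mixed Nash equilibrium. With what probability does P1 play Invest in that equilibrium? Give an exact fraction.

3/4

Let r be the probability that P1 plays Invest. In a completely mixed equilibrium, P2 must be indifferent between Invest and Wait.
P2's expected payoff from Invest is 17r + 16(1−r); from Wait it is 16r + 19(1−r).
Setting these equal: r + 16 = −3r + 19, so r = 3/4.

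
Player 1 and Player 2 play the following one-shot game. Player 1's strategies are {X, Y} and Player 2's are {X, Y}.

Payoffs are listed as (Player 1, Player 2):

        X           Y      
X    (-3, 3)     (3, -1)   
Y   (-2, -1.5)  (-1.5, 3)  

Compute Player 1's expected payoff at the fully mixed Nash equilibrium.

First find y, the probability Player 2 plays X, from Player 1's indifference between X and Y: −3y + 3(1−y) = −2y − 1.5(1−y), giving y = 9/11.
Since Player 1 is indifferent in equilibrium, Player 1's expected payoff equals the payoff from either row against (9/11, 2/11). Using X: −3(9/11) + 3(2/11) = -21/11.

-21/11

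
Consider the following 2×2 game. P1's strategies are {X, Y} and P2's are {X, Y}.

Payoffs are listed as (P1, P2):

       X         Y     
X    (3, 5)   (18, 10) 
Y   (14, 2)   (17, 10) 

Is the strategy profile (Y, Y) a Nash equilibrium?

No

At (Y, Y), P1 earns 17; switching to X would give 18, so P1 would deviate.
P2 earns 10; switching to X would give 2, so P2 has no profitable deviation.
Since at least one player can profitably deviate, this is not a Nash equilibrium.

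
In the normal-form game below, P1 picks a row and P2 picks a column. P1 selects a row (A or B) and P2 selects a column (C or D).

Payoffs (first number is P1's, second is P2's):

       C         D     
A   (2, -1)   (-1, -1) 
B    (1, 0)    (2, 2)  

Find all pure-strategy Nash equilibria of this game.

(A, C) and (B, D)

(A, C): P1 gets 2 ≥ 1 from B, and P2 gets -1 ≥ -1 from D — Nash equilibrium.
(A, D): P1 prefers B (2 > -1) — not an equilibrium.
(B, C): P1 prefers A (2 > 1); P2 prefers D (2 > 0) — not an equilibrium.
(B, D): P1 gets 2 ≥ -1 from A, and P2 gets 2 ≥ 0 from C — Nash equilibrium.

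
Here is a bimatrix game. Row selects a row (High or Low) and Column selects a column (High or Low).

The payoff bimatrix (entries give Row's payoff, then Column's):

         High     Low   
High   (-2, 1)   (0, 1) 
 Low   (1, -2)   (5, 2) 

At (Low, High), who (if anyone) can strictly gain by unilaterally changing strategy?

Row at (Low, High) earns 1; deviating to High yields -2 — not better.
Column earns -2; deviating to Low yields 2 — a strict improvement.
Only Column has a strictly profitable deviation.

Column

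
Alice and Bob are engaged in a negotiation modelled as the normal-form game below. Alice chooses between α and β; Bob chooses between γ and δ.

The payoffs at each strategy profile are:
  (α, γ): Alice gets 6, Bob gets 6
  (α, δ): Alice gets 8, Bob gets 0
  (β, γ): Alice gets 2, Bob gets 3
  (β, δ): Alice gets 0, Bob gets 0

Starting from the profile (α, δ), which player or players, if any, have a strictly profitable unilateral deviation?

Alice at (α, δ) earns 8; deviating to β yields 0 — not better.
Bob earns 0; deviating to γ yields 6 — a strict improvement.
Only Bob has a strictly profitable deviation.

Bob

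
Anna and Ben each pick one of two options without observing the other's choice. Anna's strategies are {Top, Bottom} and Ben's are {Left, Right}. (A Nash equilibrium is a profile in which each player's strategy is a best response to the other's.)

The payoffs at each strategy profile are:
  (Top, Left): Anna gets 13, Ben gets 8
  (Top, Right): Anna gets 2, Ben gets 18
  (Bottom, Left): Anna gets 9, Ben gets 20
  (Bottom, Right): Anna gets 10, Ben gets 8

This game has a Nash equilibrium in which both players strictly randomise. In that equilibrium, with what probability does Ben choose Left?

2/3

Let c be the probability that Ben plays Left. In a completely mixed equilibrium, Anna must be indifferent between Top and Bottom.
Anna's expected payoff from Top is 13c + 2(1−c); from Bottom it is 9c + 10(1−c).
Setting these equal: 11c + 2 = −c + 10, so c = 2/3.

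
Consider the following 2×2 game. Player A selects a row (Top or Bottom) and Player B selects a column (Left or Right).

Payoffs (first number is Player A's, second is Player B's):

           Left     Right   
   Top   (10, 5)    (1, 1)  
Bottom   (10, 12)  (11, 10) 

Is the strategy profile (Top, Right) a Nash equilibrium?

No

At (Top, Right), Player A earns 1; switching to Bottom would give 11, so Player A would deviate.
Player B earns 1; switching to Left would give 5, so Player B would deviate.
Since at least one player can profitably deviate, this is not a Nash equilibrium.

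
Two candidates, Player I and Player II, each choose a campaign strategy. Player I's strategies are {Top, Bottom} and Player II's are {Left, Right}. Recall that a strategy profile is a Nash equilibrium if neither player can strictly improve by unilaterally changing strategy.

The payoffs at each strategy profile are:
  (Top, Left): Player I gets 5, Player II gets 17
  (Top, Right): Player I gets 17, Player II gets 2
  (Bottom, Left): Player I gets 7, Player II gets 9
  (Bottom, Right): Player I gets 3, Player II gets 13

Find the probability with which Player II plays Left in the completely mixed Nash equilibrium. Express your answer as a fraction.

Let c be the probability that Player II plays Left. In a completely mixed equilibrium, Player I must be indifferent between Top and Bottom.
Player I's expected payoff from Top is 5c + 17(1−c); from Bottom it is 7c + 3(1−c).
Setting these equal: −12c + 17 = 4c + 3, so c = 7/8.

7/8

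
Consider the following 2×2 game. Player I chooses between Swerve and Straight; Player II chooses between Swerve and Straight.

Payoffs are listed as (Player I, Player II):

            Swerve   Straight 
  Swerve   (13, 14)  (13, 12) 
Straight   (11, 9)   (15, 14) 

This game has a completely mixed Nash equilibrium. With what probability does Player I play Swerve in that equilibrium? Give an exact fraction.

Let p be the probability that Player I plays Swerve. In a completely mixed equilibrium, Player II must be indifferent between Swerve and Straight.
Player II's expected payoff from Swerve is 14p + 9(1−p); from Straight it is 12p + 14(1−p).
Setting these equal: 5p + 9 = −2p + 14, so p = 5/7.

5/7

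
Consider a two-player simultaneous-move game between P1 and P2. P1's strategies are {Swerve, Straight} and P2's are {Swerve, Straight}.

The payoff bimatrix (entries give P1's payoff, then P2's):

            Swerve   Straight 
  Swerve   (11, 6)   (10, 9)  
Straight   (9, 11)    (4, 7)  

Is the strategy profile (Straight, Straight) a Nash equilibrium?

No

At (Straight, Straight), P1 earns 4; switching to Swerve would give 10, so P1 would deviate.
P2 earns 7; switching to Swerve would give 11, so P2 would deviate.
Since at least one player can profitably deviate, this is not a Nash equilibrium.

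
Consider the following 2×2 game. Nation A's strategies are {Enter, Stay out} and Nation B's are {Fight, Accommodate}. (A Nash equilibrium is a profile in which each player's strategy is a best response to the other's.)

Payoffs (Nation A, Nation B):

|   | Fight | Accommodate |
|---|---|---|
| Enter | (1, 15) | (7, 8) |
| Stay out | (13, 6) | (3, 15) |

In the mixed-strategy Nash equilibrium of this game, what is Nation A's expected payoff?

11/2

First find y, the probability Nation B plays Fight, from Nation A's indifference between Enter and Stay out: y + 7(1−y) = 13y + 3(1−y), giving y = 1/4.
Since Nation A is indifferent in equilibrium, Nation A's expected payoff equals the payoff from either row against (1/4, 3/4). Using Enter: (1/4) + 7(3/4) = 11/2.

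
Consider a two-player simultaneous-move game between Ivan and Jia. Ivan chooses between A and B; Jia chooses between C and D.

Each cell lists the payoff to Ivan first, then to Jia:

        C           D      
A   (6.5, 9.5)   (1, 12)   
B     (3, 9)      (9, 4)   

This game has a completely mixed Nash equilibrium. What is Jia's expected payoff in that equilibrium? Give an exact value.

28/3

First find x, the probability Ivan plays A, from Jia's indifference between C and D: 9.5x + 9(1−x) = 12x + 4(1−x), giving x = 2/3.
Since Jia is indifferent in equilibrium, Jia's expected payoff equals the payoff from either column against (2/3, 1/3). Using C: 9.5(2/3) + 9(1/3) = 28/3.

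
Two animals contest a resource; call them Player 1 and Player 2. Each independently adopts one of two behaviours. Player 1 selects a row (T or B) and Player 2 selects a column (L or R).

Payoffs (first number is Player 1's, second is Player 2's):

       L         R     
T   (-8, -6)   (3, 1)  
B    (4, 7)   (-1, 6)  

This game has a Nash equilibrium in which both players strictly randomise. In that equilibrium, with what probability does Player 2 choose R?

3/4

Let c be the probability that Player 2 plays L. In a completely mixed equilibrium, Player 1 must be indifferent between T and B.
Player 1's expected payoff from T is −8c + 3(1−c); from B it is 4c − (1−c).
Setting these equal: −11c + 3 = 5c − 1, so c = 1/4.
Therefore Player 2 plays R with probability 1 − 1/4 = 3/4.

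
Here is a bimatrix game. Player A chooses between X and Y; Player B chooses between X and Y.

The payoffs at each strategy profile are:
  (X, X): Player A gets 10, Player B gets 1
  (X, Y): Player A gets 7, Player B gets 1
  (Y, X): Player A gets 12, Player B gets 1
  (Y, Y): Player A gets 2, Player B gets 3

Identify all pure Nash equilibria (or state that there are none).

(X, X): Player A prefers Y (12 > 10) — not an equilibrium.
(X, Y): Player A gets 7 ≥ 2 from Y, and Player B gets 1 ≥ 1 from X — Nash equilibrium.
(Y, X): Player B prefers Y (3 > 1) — not an equilibrium.
(Y, Y): Player A prefers X (7 > 2) — not an equilibrium.

(X, Y)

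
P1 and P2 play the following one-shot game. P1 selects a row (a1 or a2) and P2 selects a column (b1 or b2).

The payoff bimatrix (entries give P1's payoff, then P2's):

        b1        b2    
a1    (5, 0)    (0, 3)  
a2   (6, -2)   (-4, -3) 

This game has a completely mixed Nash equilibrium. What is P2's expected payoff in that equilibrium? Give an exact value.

First find p, the probability P1 plays a1, from P2's indifference between b1 and b2: −2(1−p) = 3p − 3(1−p), giving p = 1/4.
Since P2 is indifferent in equilibrium, P2's expected payoff equals the payoff from either column against (1/4, 3/4). Using b1: −2(3/4) = -3/2.

-3/2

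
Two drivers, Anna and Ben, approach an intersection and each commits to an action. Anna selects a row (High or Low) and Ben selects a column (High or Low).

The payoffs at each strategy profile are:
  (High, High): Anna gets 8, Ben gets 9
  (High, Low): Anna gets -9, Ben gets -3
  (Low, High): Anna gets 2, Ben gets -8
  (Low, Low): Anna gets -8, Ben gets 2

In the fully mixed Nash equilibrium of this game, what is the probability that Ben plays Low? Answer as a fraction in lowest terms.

Let y be the probability that Ben plays High. In a completely mixed equilibrium, Anna must be indifferent between High and Low.
Anna's expected payoff from High is 8y − 9(1−y); from Low it is 2y − 8(1−y).
Setting these equal: 17y − 9 = 10y − 8, so y = 1/7.
Therefore Ben plays Low with probability 1 − 1/7 = 6/7.

6/7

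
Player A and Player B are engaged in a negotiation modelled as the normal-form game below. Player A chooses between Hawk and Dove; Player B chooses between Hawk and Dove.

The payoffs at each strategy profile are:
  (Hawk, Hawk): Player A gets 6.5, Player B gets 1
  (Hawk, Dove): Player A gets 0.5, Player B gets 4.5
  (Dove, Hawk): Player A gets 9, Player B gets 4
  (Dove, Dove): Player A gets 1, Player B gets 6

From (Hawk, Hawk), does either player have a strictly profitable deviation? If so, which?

Player A at (Hawk, Hawk) earns 6.5; deviating to Dove yields 9 — a strict improvement.
Player B earns 1; deviating to Dove yields 4.5 — a strict improvement.
Both Player A and Player B have strictly profitable deviations.

Both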